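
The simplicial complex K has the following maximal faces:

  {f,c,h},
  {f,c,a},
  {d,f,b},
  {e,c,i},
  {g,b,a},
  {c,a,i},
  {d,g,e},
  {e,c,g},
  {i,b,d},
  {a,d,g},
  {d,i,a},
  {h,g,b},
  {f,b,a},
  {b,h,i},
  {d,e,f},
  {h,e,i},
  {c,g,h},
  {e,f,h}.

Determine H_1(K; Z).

H_1 ≅ Z ⊕ Z/2Z.

We work with the vertex ordering a < b < c < d < e < f < g < h < i. The simplices of K, each written with vertices in increasing order, are:

  0-simplices (9): a, b, c, d, e, f, g, h, i
  1-simplices (27): ab, ac, ad, af, ag, ai, bd, bf, bg, bh, bi, ce, cf, cg, ch, ci, de, df, dg, di, ef, eg, eh, ei, fh, gh, hi
  2-simplices (18): abf, abg, acf, aci, adg, adi, bdf, bdi, bgh, bhi, ceg, cei, cfh, cgh, def, deg, efh, ehi

Hence C_0 ≅ Z^9, C_1 ≅ Z^27, C_2 ≅ Z^18.

The boundary map ∂_1: C_1 → C_0 is given by ∂[p,q] = [q] − [p].
The resulting 9×27 matrix has rank 8, and its Smith normal form has invariant factors (1,1,1,1,1,1,1,1).

The boundary map ∂_2: C_2 → C_1 maps a triangle to the signed sum of its edges. For instance
  ∂bhi = hi − bi + bh,
  ∂adg = dg − ag + ad.
The resulting 27×18 matrix has rank 18, and its Smith normal form has invariant factors (1,1,1,1,1,1,1,1,1,1,1,1,1,1,1,1,1,2).

Reading off H_k = ker ∂_k / im ∂_{k+1}:

  H_1: rank ker ∂_1 − rank ∂_2 = (27 − 8) − 18 = 1, and ∂_2 has invariant factor 2 > 1, so H_1 = Z ⊕ Z/2Z.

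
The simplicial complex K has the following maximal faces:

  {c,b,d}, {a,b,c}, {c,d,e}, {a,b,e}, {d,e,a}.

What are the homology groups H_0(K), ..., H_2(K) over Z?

K has 5 vertices, 10 edges, 5 triangles.
rank ∂_0 = 0, rank ∂_1 = 4 ⇒ b_0 = 5 − 0 − 4 = 1; all invariant factors of ∂_1 are 1 so no torsion. So H_0 = Z.
rank ∂_1 = 4, rank ∂_2 = 5 ⇒ b_1 = 10 − 4 − 5 = 1; all invariant factors of ∂_2 are 1 so no torsion. So H_1 = Z.
rank ∂_2 = 5, rank ∂_3 = 0 ⇒ b_2 = 5 − 5 − 0 = 0. So H_2 = 0.

H_0 = Z,  H_1 = Z,  H_2 = 0.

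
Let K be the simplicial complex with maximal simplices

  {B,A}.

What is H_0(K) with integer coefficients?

Fix the vertex order A < B and write every simplex with vertices in increasing order. Then dim K = 1 and the simplices of K are:

  0-simplices (2): A, B
  1-simplices (1): AB

Hence C_0 ≅ Z^2, C_1 ≅ Z^1.

∂_1: C_1 → C_0 maps an edge to its endpoints' difference, ∂[p,q] = q − p.
The resulting 2×1 matrix has rank 1, and its Smith normal form has invariant factors (1).

Now H_k = ker ∂_k / im ∂_{k+1}, so:

  H_0: rank C_0 − rank ∂_1 = 2 − 1 = 1, and the invariant factors of ∂_1 are all 1, so H_0 = Z.

(K is a triangulation of the 1-simplex.)

H_0 ≅ Z.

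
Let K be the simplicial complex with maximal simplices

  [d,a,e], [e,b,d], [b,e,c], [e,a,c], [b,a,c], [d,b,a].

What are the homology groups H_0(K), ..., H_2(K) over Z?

H_0 ≅ Z,  H_1 = 0,  H_2 ≅ Z.

K has 5 vertices, 9 edges, 6 triangles.
rank ∂_0 = 0, rank ∂_1 = 4 ⇒ b_0 = 5 − 0 − 4 = 1; all invariant factors of ∂_1 are 1 so no torsion. So H_0 ≅ Z.
rank ∂_1 = 4, rank ∂_2 = 5 ⇒ b_1 = 9 − 4 − 5 = 0; all invariant factors of ∂_2 are 1 so no torsion. So H_1 ≅ 0.
rank ∂_2 = 5, rank ∂_3 = 0 ⇒ b_2 = 6 − 5 − 0 = 1. So H_2 ≅ Z.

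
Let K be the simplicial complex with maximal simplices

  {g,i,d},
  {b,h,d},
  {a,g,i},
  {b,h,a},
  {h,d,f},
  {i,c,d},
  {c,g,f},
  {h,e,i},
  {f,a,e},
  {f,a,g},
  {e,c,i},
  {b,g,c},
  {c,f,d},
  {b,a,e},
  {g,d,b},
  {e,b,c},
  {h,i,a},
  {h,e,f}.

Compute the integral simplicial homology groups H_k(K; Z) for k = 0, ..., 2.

Fix the vertex order a < b < c < d < e < f < g < h < i and write every simplex with vertices in increasing order. Then dim K = 2 and the simplices of K are:

  0-simplices (9): a, b, c, d, e, f, g, h, i
  1-simplices (27): ab, ae, af, ag, ah, ai, bc, bd, be, bg, bh, cd, ce, cf, cg, ci, df, dg, dh, di, ef, eh, ei, fg, fh, gi, hi
  2-simplices (18): abe, abh, aef, afg, agi, ahi, bce, bcg, bdg, bdh, cdf, cdi, cei, cfg, dfh, dgi, efh, ehi

Hence C_0 ≅ Z^9, C_1 ≅ Z^27, C_2 ≅ Z^18.

Boundary ∂_1: C_1 → C_0 is given by ∂[p,q] = [q] − [p].
This gives a 9×27 integer matrix of rank 8; reducing to Smith normal form yields diagonal entries (1,1,1,1,1,1,1,1).

Boundary ∂_2: C_2 → C_1 maps a triangle to the signed sum of its edges. For instance
  ∂cfg = fg − cg + cf,
  ∂bdg = dg − bg + bd.
This gives a 27×18 integer matrix of rank 18; reducing to Smith normal form yields diagonal entries (1,1,1,1,1,1,1,1,1,1,1,1,1,1,1,1,1,2).

Computing H_k = (kernel of ∂_k) / (image of ∂_{k+1}):

  H_0: rank C_0 − rank ∂_1 = 9 − 8 = 1, and the invariant factors of ∂_1 are all 1, so H_0 = Z.
  H_1: rank ker ∂_1 − rank ∂_2 = (27 − 8) − 18 = 1, and ∂_2 has invariant factor 2 > 1, so H_1 = Z ⊕ Z/2.
  H_2: rank ker ∂_2 − rank ∂_3 = (18 − 18) − 0 = 0, and there is no ∂_3, so H_2 = 0.

As a check, the Euler characteristic is 9 − 27 + 18 = 0, which agrees with 1 − 1 + 0 = 0.
(K is a triangulation of the Klein bottle.)

H_0 ≅ Z,  H_1 ≅ Z ⊕ Z/2,  H_2 = 0.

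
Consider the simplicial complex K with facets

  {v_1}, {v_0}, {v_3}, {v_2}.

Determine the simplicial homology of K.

H_0 ≅ Z^4.

Fix the vertex order v_0 < v_1 < v_2 < v_3 and write every simplex with vertices in increasing order. Then dim K = 0 and the simplices of K are:

  0-simplices (4): [v_0], [v_1], [v_2], [v_3]

so the chain groups are C_0 ≅ Z^4.

Now H_k = ker ∂_k / im ∂_{k+1}, so:

  H_0: rank C_0 − rank ∂_1 = 4 − 0 = 4, and there is no ∂_1, so H_0 = Z^4.

(K is a triangulation of a set of 4 points.)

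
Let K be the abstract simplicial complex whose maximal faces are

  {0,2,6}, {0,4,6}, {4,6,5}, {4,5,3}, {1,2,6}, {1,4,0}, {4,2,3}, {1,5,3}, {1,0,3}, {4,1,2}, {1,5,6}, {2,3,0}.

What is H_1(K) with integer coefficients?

H_1 ≅ Z/2.

K has 7 vertices, 18 edges, 12 triangles.
rank ∂_1 = 6, rank ∂_2 = 12 ⇒ b_1 = 18 − 6 − 12 = 0; ∂_2 has invariant factor(s) [2] giving torsion. So H_1 = Z/2.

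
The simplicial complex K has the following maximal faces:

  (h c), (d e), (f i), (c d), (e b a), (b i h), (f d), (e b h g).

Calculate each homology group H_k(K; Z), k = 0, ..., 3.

Order the vertices as a < b < c < d < e < f < g < h < i. Listing each simplex with vertices in this order, K has dimension 3 with simplices:

  0-simplices (9): a, b, c, d, e, f, g, h, i
  1-simplices (15): ab, ae, be, bg, bh, bi, cd, ch, de, df, eg, eh, fi, gh, hi
  2-simplices (6): abe, beg, beh, bgh, bhi, egh
  3-simplices (1): begh

giving chain groups C_0 ≅ Z^9, C_1 ≅ Z^15, C_2 ≅ Z^6, C_3 ≅ Z^1.

The boundary map ∂_1: C_1 → C_0 maps an edge to its endpoints' difference, ∂[p,q] = q − p.
This gives a 9×15 integer matrix of rank 8; reducing to Smith normal form yields diagonal entries (1,1,1,1,1,1,1,1).

Boundary ∂_2: C_2 → C_1 acts by ∂[p,q,r] = [q,r] − [p,r] + [p,q]. For instance
  ∂bgh = gh − bh + bg,
  ∂bhi = hi − bi + bh.
As a 15×6 matrix over Z this has rank 5, with invariant factors (1,1,1,1,1).

The boundary map ∂_3: C_3 → C_2 sends each 3-simplex σ to the alternating sum Σ_i (−1)^i (σ with its i-th vertex removed). For instance
  ∂begh = egh − bgh + beh − beg.
This gives a 6×1 integer matrix of rank 1; reducing to Smith normal form yields diagonal entries (1).

Now H_k = ker ∂_k / im ∂_{k+1}, so:

  H_0: rank C_0 − rank ∂_1 = 9 − 8 = 1, and the invariant factors of ∂_1 are all 1, so H_0 ≅ Z.
  H_1: rank ker ∂_1 − rank ∂_2 = (15 − 8) − 5 = 2, and the invariant factors of ∂_2 are all 1, so H_1 ≅ Z^2.
  H_2: rank ker ∂_2 − rank ∂_3 = (6 − 5) − 1 = 0, and the invariant factors of ∂_3 are all 1, so H_2 ≅ 0.
  H_3: rank ker ∂_3 − rank ∂_4 = (1 − 1) − 0 = 0, and there is no ∂_4, so H_3 ≅ 0.

H_0 = Z,  H_1 = Z^2,  H_2 = 0,  H_3 = 0.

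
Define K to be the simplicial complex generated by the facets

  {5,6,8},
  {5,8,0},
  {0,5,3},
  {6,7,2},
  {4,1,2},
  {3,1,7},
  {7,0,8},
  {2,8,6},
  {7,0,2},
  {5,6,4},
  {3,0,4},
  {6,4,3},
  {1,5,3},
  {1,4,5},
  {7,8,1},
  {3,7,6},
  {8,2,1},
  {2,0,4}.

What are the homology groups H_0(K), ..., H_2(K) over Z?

We work with the vertex ordering 0 < 1 < 2 < 3 < 4 < 5 < 6 < 7 < 8. The simplices of K, each written with vertices in increasing order, are:

  0-simplices (9): [0], [1], [2], [3], [4], [5], [6], [7], [8]
  1-simplices (27): (27 of them)
  2-simplices (18): [0,2,4], [0,2,7], [0,3,4], [0,3,5], [0,5,8], [0,7,8], [1,2,4], [1,2,8], [1,3,5], [1,3,7], [1,4,5], [1,7,8], [2,6,7], [2,6,8], [3,4,6], [3,6,7], [4,5,6], [5,6,8]

so the chain groups are C_0 ≅ Z^9, C_1 ≅ Z^27, C_2 ≅ Z^18.

∂_1: C_1 → C_0 maps an edge to its endpoints' difference, ∂[p,q] = q − p. For instance
  ∂[5,8] = [8] − [5].
This gives a 9×27 integer matrix of rank 8; reducing to Smith normal form yields diagonal entries (1,1,1,1,1,1,1,1).

∂_2: C_2 → C_1 sends each 2-simplex [p,q,r] to [q,r] − [p,r] + [p,q]. For instance
  ∂[0,3,4] = [3,4] − [0,4] + [0,3],
  ∂[2,6,8] = [6,8] − [2,8] + [2,6].
This gives a 27×18 integer matrix of rank 18; reducing to Smith normal form yields diagonal entries (1,1,1,1,1,1,1,1,1,1,1,1,1,1,1,1,1,2).

Computing H_k = (kernel of ∂_k) / (image of ∂_{k+1}):

  H_0: rank C_0 − rank ∂_1 = 9 − 8 = 1, and the invariant factors of ∂_1 are all 1, so H_0 = Z.
  H_1: rank ker ∂_1 − rank ∂_2 = (27 − 8) − 18 = 1, and ∂_2 has invariant factor 2 > 1, so H_1 = Z ⊕ Z/2.
  H_2: rank ker ∂_2 − rank ∂_3 = (18 − 18) − 0 = 0, and there is no ∂_3, so H_2 = 0.

As a check, the Euler characteristic is 9 − 27 + 18 = 0, which agrees with 1 − 1 + 0 = 0.

H_0 ≅ Z,  H_1 ≅ Z ⊕ Z/2,  H_2 = 0.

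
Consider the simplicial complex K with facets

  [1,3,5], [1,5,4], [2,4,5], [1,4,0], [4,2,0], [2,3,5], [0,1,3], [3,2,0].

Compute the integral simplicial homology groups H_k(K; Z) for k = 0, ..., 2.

Order the vertices as 0 < 1 < 2 < 3 < 4 < 5. Listing each simplex with vertices in this order, K has dimension 2 with simplices:

  0-simplices (6): [0], [1], [2], [3], [4], [5]
  1-simplices (12): [0,1], [0,2], [0,3], [0,4], [1,3], [1,4], [1,5], [2,3], [2,4], [2,5], [3,5], [4,5]
  2-simplices (8): [0,1,3], [0,1,4], [0,2,3], [0,2,4], [1,3,5], [1,4,5], [2,3,5], [2,4,5]

so the chain groups are C_0 ≅ Z^6, C_1 ≅ Z^12, C_2 ≅ Z^8.

The boundary map ∂_1: C_1 → C_0 is given by ∂[p,q] = [q] − [p]. For instance
  ∂[3,5] = [5] − [3].
This gives a 6×12 integer matrix of rank 5; reducing to Smith normal form yields diagonal entries (1,1,1,1,1).

The boundary map ∂_2: C_2 → C_1 acts by ∂[p,q,r] = [q,r] − [p,r] + [p,q]. For instance
  ∂[0,2,4] = [2,4] − [0,4] + [0,2],
  ∂[0,2,3] = [2,3] − [0,3] + [0,2].
The 12×8 boundary matrix has rank 7 and Smith normal form diag(1,1,1,1,1,1,1).

From H_k ≅ ker(∂_k) / im(∂_{k+1}) we obtain:

  H_0: rank C_0 − rank ∂_1 = 6 − 5 = 1, and the invariant factors of ∂_1 are all 1, so H_0 ≅ Z.
  H_1: rank ker ∂_1 − rank ∂_2 = (12 − 5) − 7 = 0, and the invariant factors of ∂_2 are all 1, so H_1 ≅ 0.
  H_2: rank ker ∂_2 − rank ∂_3 = (8 − 7) − 0 = 1, and there is no ∂_3, so H_2 ≅ Z.

As a check, the Euler characteristic is 6 − 12 + 8 = 2, which agrees with 1 − 0 + 1 = 2.
(K is a triangulation of the 2-sphere S^2.)

H_0 ≅ Z,  H_1 = 0,  H_2 ≅ Z.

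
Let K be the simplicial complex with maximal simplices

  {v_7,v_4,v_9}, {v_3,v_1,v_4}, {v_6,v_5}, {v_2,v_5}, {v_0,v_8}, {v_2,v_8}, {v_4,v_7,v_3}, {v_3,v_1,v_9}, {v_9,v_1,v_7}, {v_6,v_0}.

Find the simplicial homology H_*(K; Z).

H_0 ≅ Z^2,  H_1 ≅ Z^2,  H_2 = 0.

K has 10 vertices, 15 edges, 5 triangles.
rank ∂_0 = 0, rank ∂_1 = 8 ⇒ b_0 = 10 − 0 − 8 = 2; all invariant factors of ∂_1 are 1 so no torsion. So H_0 = Z^2.
rank ∂_1 = 8, rank ∂_2 = 5 ⇒ b_1 = 15 − 8 − 5 = 2; all invariant factors of ∂_2 are 1 so no torsion. So H_1 = Z^2.
rank ∂_2 = 5, rank ∂_3 = 0 ⇒ b_2 = 5 − 5 − 0 = 0. So H_2 = 0.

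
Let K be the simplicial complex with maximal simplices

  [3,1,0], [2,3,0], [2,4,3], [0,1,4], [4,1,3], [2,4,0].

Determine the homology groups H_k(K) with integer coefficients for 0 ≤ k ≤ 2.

K has 5 vertices, 9 edges, 6 triangles.
rank ∂_0 = 0, rank ∂_1 = 4 ⇒ b_0 = 5 − 0 − 4 = 1; all invariant factors of ∂_1 are 1 so no torsion. So H_0 = Z.
rank ∂_1 = 4, rank ∂_2 = 5 ⇒ b_1 = 9 − 4 − 5 = 0; all invariant factors of ∂_2 are 1 so no torsion. So H_1 = 0.
rank ∂_2 = 5, rank ∂_3 = 0 ⇒ b_2 = 6 − 5 − 0 = 1. So H_2 = Z.

H_0 = Z,  H_1 = 0,  H_2 = Z.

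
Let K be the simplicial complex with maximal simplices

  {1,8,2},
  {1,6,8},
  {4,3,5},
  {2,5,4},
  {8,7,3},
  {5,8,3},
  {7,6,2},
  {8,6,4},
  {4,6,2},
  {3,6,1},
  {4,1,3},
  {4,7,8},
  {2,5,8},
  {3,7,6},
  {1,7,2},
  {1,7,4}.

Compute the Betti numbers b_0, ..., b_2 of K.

K has 8 vertices, 24 edges, 16 triangles.
rank ∂_0 = 0, rank ∂_1 = 7 ⇒ b_0 = 8 − 0 − 7 = 1; all invariant factors of ∂_1 are 1 so no torsion. So H_0 ≅ Z.
rank ∂_1 = 7, rank ∂_2 = 15 ⇒ b_1 = 24 − 7 − 15 = 2; all invariant factors of ∂_2 are 1 so no torsion. So H_1 ≅ Z^2.
rank ∂_2 = 15, rank ∂_3 = 0 ⇒ b_2 = 16 − 15 − 0 = 1. So H_2 ≅ Z.

b_0 = 1, b_1 = 2, b_2 = 1.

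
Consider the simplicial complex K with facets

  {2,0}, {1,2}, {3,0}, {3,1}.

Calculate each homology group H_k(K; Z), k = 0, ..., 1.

H_0 ≅ Z,  H_1 ≅ Z.

K has 4 vertices, 4 edges.
rank ∂_0 = 0, rank ∂_1 = 3 ⇒ b_0 = 4 − 0 − 3 = 1; all invariant factors of ∂_1 are 1 so no torsion. So H_0 = Z.
rank ∂_1 = 3, rank ∂_2 = 0 ⇒ b_1 = 4 − 3 − 0 = 1. So H_1 = Z.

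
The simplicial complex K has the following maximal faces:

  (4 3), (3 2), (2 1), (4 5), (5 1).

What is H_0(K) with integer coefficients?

H_0 = Z.

Take the total order 1 < 2 < 3 < 4 < 5 on the vertex set. Then K (dimension 1) consists of the simplices:

  0-simplices (5): [1], [2], [3], [4], [5]
  1-simplices (5): [1,2], [1,5], [2,3], [3,4], [4,5]

Hence C_0 ≅ Z^5, C_1 ≅ Z^5.

The boundary map ∂_1: C_1 → C_0 maps an edge to its endpoints' difference, ∂[p,q] = q − p. For instance
  ∂[4,5] = [5] − [4].
This gives a 5×5 integer matrix of rank 4; reducing to Smith normal form yields diagonal entries (1,1,1,1).

Computing H_k = (kernel of ∂_k) / (image of ∂_{k+1}):

  H_0: rank C_0 − rank ∂_1 = 5 − 4 = 1, and the invariant factors of ∂_1 are all 1, so H_0 = Z.

(K is a triangulation of the circle S^1.)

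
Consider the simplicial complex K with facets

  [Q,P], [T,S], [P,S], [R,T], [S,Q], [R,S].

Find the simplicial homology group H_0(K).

Fix the vertex order P < Q < R < S < T and write every simplex with vertices in increasing order. Then dim K = 1 and the simplices of K are:

  0-simplices (5): P, Q, R, S, T
  1-simplices (6): PQ, PS, QS, RS, RT, ST

giving chain groups C_0 ≅ Z^5, C_1 ≅ Z^6.

Boundary ∂_1: C_1 → C_0 maps an edge to its endpoints' difference, ∂[p,q] = q − p. For instance
  ∂PQ = Q − P.
The resulting 5×6 matrix has rank 4, and its Smith normal form has invariant factors (1,1,1,1).

From H_k ≅ ker(∂_k) / im(∂_{k+1}) we obtain:

  H_0: rank C_0 − rank ∂_1 = 5 − 4 = 1, and the invariant factors of ∂_1 are all 1, so H_0 ≅ Z.

(K is a triangulation of a wedge of 2 circles.)

H_0 = Z.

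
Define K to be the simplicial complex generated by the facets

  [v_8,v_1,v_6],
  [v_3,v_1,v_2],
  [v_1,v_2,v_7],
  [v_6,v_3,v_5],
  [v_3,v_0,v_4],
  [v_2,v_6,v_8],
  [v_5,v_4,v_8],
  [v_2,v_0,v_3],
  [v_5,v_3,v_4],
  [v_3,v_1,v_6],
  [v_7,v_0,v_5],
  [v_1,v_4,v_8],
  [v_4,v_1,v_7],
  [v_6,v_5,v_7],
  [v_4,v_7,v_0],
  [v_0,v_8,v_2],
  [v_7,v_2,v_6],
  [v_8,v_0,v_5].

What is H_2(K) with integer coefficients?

H_2 ≅ 0.

Take the total order v_0 < v_1 < v_2 < v_3 < v_4 < v_5 < v_6 < v_7 < v_8 on the vertex set. Then K (dimension 2) consists of the simplices:

  0-simplices (9): [v_0], [v_1], [v_2], [v_3], [v_4], [v_5], [v_6], [v_7], [v_8]
  1-simplices (27): (27 of them)
  2-simplices (18): (18 of them)

so the chain groups are C_0 ≅ Z^9, C_1 ≅ Z^27, C_2 ≅ Z^18.

Boundary ∂_1: C_1 → C_0 maps an edge to its endpoints' difference, ∂[p,q] = q − p.
As a 9×27 matrix over Z this has rank 8, with invariant factors (1,1,1,1,1,1,1,1).

Boundary ∂_2: C_2 → C_1 maps a triangle to the signed sum of its edges. For instance
  ∂[v_0,v_2,v_8] = [v_2,v_8] − [v_0,v_8] + [v_0,v_2],
  ∂[v_1,v_2,v_3] = [v_2,v_3] − [v_1,v_3] + [v_1,v_2].
As a 27×18 matrix over Z this has rank 18, with invariant factors (1,1,1,1,1,1,1,1,1,1,1,1,1,1,1,1,1,2).

From H_k ≅ ker(∂_k) / im(∂_{k+1}) we obtain:

  H_2: rank ker ∂_2 − rank ∂_3 = (18 − 18) − 0 = 0, and there is no ∂_3, so H_2 = 0.

(K is a triangulation of the Klein bottle.)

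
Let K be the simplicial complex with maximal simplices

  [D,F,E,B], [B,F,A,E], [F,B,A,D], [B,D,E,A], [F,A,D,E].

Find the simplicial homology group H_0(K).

H_0 ≅ Z.

Fix the vertex order A < B < D < E < F and write every simplex with vertices in increasing order. Then dim K = 3 and the simplices of K are:

  0-simplices (5): A, B, D, E, F
  1-simplices (10): AB, AD, AE, AF, BD, BE, BF, DE, DF, EF
  2-simplices (10): ABD, ABE, ABF, ADE, ADF, AEF, BDE, BDF, BEF, DEF
  3-simplices (5): ABDE, ABDF, ABEF, ADEF, BDEF

Hence C_0 ≅ Z^5, C_1 ≅ Z^10, C_2 ≅ Z^10, C_3 ≅ Z^5.

The boundary map ∂_1: C_1 → C_0 is given by ∂[p,q] = [q] − [p].
As a 5×10 matrix over Z this has rank 4, with invariant factors (1,1,1,1).

∂_2: C_2 → C_1 sends each 2-simplex [p,q,r] to [q,r] − [p,r] + [p,q]. For instance
  ∂ADF = DF − AF + AD,
  ∂DEF = EF − DF + DE.
The resulting 10×10 matrix has rank 6, and its Smith normal form has invariant factors (1,1,1,1,1,1).

The boundary map ∂_3: C_3 → C_2 sends each 3-simplex σ to the alternating sum Σ_i (−1)^i (σ with its i-th vertex removed). For instance
  ∂BDEF = DEF − BEF + BDF − BDE,
  ∂ABEF = BEF − AEF + ABF − ABE.
As a 10×5 matrix over Z this has rank 4, with invariant factors (1,1,1,1).

Reading off H_k = ker ∂_k / im ∂_{k+1}:

  H_0: rank C_0 − rank ∂_1 = 5 − 4 = 1, and the invariant factors of ∂_1 are all 1, so H_0 ≅ Z.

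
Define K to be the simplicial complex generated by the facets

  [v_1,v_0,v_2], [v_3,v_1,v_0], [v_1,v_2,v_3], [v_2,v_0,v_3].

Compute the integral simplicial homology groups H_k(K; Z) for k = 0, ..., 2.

We work with the vertex ordering v_0 < v_1 < v_2 < v_3. The simplices of K, each written with vertices in increasing order, are:

  0-simplices (4): [v_0], [v_1], [v_2], [v_3]
  1-simplices (6): [v_0,v_1], [v_0,v_2], [v_0,v_3], [v_1,v_2], [v_1,v_3], [v_2,v_3]
  2-simplices (4): [v_0,v_1,v_2], [v_0,v_1,v_3], [v_0,v_2,v_3], [v_1,v_2,v_3]

so the chain groups are C_0 ≅ Z^4, C_1 ≅ Z^6, C_2 ≅ Z^4.

∂_1: C_1 → C_0 is given by ∂[p,q] = [q] − [p]. For instance
  ∂[v_0,v_2] = [v_2] − [v_0].
As a 4×6 matrix over Z this has rank 3, with invariant factors (1,1,1).

∂_2: C_2 → C_1 sends each 2-simplex [p,q,r] to [q,r] − [p,r] + [p,q]. For instance
  ∂[v_0,v_2,v_3] = [v_2,v_3] − [v_0,v_3] + [v_0,v_2],
  ∂[v_1,v_2,v_3] = [v_2,v_3] − [v_1,v_3] + [v_1,v_2].
This gives a 6×4 integer matrix of rank 3; reducing to Smith normal form yields diagonal entries (1,1,1).

Computing H_k = (kernel of ∂_k) / (image of ∂_{k+1}):

  H_0: rank C_0 − rank ∂_1 = 4 − 3 = 1, and the invariant factors of ∂_1 are all 1, so H_0 = Z.
  H_1: rank ker ∂_1 − rank ∂_2 = (6 − 3) − 3 = 0, and the invariant factors of ∂_2 are all 1, so H_1 = 0.
  H_2: rank ker ∂_2 − rank ∂_3 = (4 − 3) − 0 = 1, and there is no ∂_3, so H_2 = Z.

As a check, the Euler characteristic is 4 − 6 + 4 = 2, which agrees with 1 − 0 + 1 = 2.
(K is a triangulation of the 2-sphere S^2.)

H_0 ≅ Z,  H_1 = 0,  H_2 ≅ Z.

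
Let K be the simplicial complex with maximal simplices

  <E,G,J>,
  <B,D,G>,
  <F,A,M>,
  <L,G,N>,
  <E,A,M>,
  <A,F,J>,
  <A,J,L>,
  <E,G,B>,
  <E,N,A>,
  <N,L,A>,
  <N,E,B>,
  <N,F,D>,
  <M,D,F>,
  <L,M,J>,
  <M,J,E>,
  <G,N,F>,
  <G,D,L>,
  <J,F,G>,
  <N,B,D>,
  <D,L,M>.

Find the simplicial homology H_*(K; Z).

Fix the vertex order A < B < D < E < F < G < J < L < M < N and write every simplex with vertices in increasing order. Then dim K = 2 and the simplices of K are:

  0-simplices (10): A, B, D, E, F, G, J, L, M, N
  1-simplices (30): AE, AF, AJ, AL, AM, AN, BD, BE, BG, BN, DF, DG, DL, DM, DN, EG, EJ, EM, EN, FG, FJ, FM, FN, GJ, GL, GN, JL, JM, LM, LN
  2-simplices (20): AEM, AEN, AFJ, AFM, AJL, ALN, BDG, BDN, BEG, BEN, DFM, DFN, DGL, DLM, EGJ, EJM, FGJ, FGN, GLN, JLM

giving chain groups C_0 ≅ Z^10, C_1 ≅ Z^30, C_2 ≅ Z^20.

The boundary map ∂_1: C_1 → C_0 sends each edge [p,q] (with p < q) to q − p.
This gives a 10×30 integer matrix of rank 9; reducing to Smith normal form yields diagonal entries (1,1,1,1,1,1,1,1,1).

Boundary ∂_2: C_2 → C_1 maps a triangle to the signed sum of its edges. For instance
  ∂EJM = JM − EM + EJ,
  ∂DGL = GL − DL + DG.
The resulting 30×20 matrix has rank 20, and its Smith normal form has invariant factors (1,1,1,1,1,1,1,1,1,1,1,1,1,1,1,1,1,1,1,2).

Now H_k = ker ∂_k / im ∂_{k+1}, so:

  H_0: rank C_0 − rank ∂_1 = 10 − 9 = 1, and the invariant factors of ∂_1 are all 1, so H_0 ≅ Z.
  H_1: rank ker ∂_1 − rank ∂_2 = (30 − 9) − 20 = 1, and ∂_2 has invariant factor 2 > 1, so H_1 ≅ Z ⊕ Z/2Z.
  H_2: rank ker ∂_2 − rank ∂_3 = (20 − 20) − 0 = 0, and there is no ∂_3, so H_2 ≅ 0.

As a check, the Euler characteristic is 10 − 30 + 20 = 0, which agrees with 1 − 1 + 0 = 0.

H_0 = Z,  H_1 = Z ⊕ Z/2Z,  H_2 = 0.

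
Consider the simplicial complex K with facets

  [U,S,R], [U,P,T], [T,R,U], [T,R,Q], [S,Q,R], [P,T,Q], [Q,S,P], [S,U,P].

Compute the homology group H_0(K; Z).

H_0 = Z.

Take the total order P < Q < R < S < T < U on the vertex set. Then K (dimension 2) consists of the simplices:

  0-simplices (6): P, Q, R, S, T, U
  1-simplices (12): PQ, PS, PT, PU, QR, QS, QT, RS, RT, RU, SU, TU
  2-simplices (8): PQS, PQT, PSU, PTU, QRS, QRT, RSU, RTU

so the chain groups are C_0 ≅ Z^6, C_1 ≅ Z^12, C_2 ≅ Z^8.

Boundary ∂_1: C_1 → C_0 sends each edge [p,q] (with p < q) to q − p. For instance
  ∂QT = T − Q.
The 6×12 boundary matrix has rank 5 and Smith normal form diag(1,1,1,1,1).

The boundary map ∂_2: C_2 → C_1 acts by ∂[p,q,r] = [q,r] − [p,r] + [p,q]. For instance
  ∂PQT = QT − PT + PQ,
  ∂PSU = SU − PU + PS.
The resulting 12×8 matrix has rank 7, and its Smith normal form has invariant factors (1,1,1,1,1,1,1).

From H_k ≅ ker(∂_k) / im(∂_{k+1}) we obtain:

  H_0: rank C_0 − rank ∂_1 = 6 − 5 = 1, and the invariant factors of ∂_1 are all 1, so H_0 ≅ Z.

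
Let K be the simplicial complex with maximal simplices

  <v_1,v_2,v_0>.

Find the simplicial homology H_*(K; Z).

H_0 ≅ Z,  H_1 = 0,  H_2 = 0.

Fix the vertex order v_0 < v_1 < v_2 and write every simplex with vertices in increasing order. Then dim K = 2 and the simplices of K are:

  0-simplices (3): [v_0], [v_1], [v_2]
  1-simplices (3): [v_0,v_1], [v_0,v_2], [v_1,v_2]
  2-simplices (1): [v_0,v_1,v_2]

giving chain groups C_0 ≅ Z^3, C_1 ≅ Z^3, C_2 ≅ Z^1.

∂_1: C_1 → C_0 sends each edge [p,q] (with p < q) to q − p. For instance
  ∂[v_0,v_2] = [v_2] − [v_0].
The 3×3 boundary matrix has rank 2 and Smith normal form diag(1,1).

Boundary ∂_2: C_2 → C_1 sends each 2-simplex [p,q,r] to [q,r] − [p,r] + [p,q]. For instance
  ∂[v_0,v_1,v_2] = [v_1,v_2] − [v_0,v_2] + [v_0,v_1].
The resulting 3×1 matrix has rank 1, and its Smith normal form has invariant factors (1).

Reading off H_k = ker ∂_k / im ∂_{k+1}:

  H_0: rank C_0 − rank ∂_1 = 3 − 2 = 1, and the invariant factors of ∂_1 are all 1, so H_0 = Z.
  H_1: rank ker ∂_1 − rank ∂_2 = (3 − 2) − 1 = 0, and the invariant factors of ∂_2 are all 1, so H_1 = 0.
  H_2: rank ker ∂_2 − rank ∂_3 = (1 − 1) − 0 = 0, and there is no ∂_3, so H_2 = 0.

As a check, the Euler characteristic is 3 − 3 + 1 = 1, which agrees with 1 − 0 + 0 = 1.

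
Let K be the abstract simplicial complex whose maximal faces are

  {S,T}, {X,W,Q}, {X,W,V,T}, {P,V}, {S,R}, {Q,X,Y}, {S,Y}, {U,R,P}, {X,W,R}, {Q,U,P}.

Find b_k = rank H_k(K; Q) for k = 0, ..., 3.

b_0 = 1, b_1 = 4, b_2 = 0, b_3 = 0.

Order the vertices as P < Q < R < S < T < U < V < W < X < Y. Listing each simplex with vertices in this order, K has dimension 3 with simplices:

  0-simplices (10): P, Q, R, S, T, U, V, W, X, Y
  1-simplices (21): PQ, PR, PU, PV, QU, QW, QX, QY, RS, RU, RW, RX, ST, SY, TV, TW, TX, VW, VX, WX, XY
  2-simplices (9): PQU, PRU, QWX, QXY, RWX, TVW, TVX, TWX, VWX
  3-simplices (1): TVWX

Hence C_0 ≅ Z^10, C_1 ≅ Z^21, C_2 ≅ Z^9, C_3 ≅ Z^1.

The boundary map ∂_1: C_1 → C_0 maps an edge to its endpoints' difference, ∂[p,q] = q − p. For instance
  ∂PU = U − P.
The resulting 10×21 matrix has rank 9, and its Smith normal form has invariant factors (1,1,1,1,1,1,1,1,1).

∂_2: C_2 → C_1 sends each 2-simplex [p,q,r] to [q,r] − [p,r] + [p,q]. For instance
  ∂PQU = QU − PU + PQ,
  ∂RWX = WX − RX + RW.
This gives a 21×9 integer matrix of rank 8; reducing to Smith normal form yields diagonal entries (1,1,1,1,1,1,1,1).

∂_3: C_3 → C_2 sends each 3-simplex σ to the alternating sum Σ_i (−1)^i (σ with its i-th vertex removed). For instance
  ∂TVWX = VWX − TWX + TVX − TVW.
As a 9×1 matrix over Z this has rank 1, with invariant factors (1).

Computing H_k = (kernel of ∂_k) / (image of ∂_{k+1}):

  H_0: rank C_0 − rank ∂_1 = 10 − 9 = 1, and the invariant factors of ∂_1 are all 1, so H_0 = Z.
  H_1: rank ker ∂_1 − rank ∂_2 = (21 − 9) − 8 = 4, and the invariant factors of ∂_2 are all 1, so H_1 = Z^4.
  H_2: rank ker ∂_2 − rank ∂_3 = (9 − 8) − 1 = 0, and the invariant factors of ∂_3 are all 1, so H_2 = 0.
  H_3: rank ker ∂_3 − rank ∂_4 = (1 − 1) − 0 = 0, and there is no ∂_4, so H_3 = 0.

As a check, the Euler characteristic is 10 − 21 + 9 − 1 = -3, which agrees with 1 − 4 + 0 − 0 = -3.

Hence the Betti numbers are b_0 = 1, b_1 = 4, b_2 = 0, b_3 = 0.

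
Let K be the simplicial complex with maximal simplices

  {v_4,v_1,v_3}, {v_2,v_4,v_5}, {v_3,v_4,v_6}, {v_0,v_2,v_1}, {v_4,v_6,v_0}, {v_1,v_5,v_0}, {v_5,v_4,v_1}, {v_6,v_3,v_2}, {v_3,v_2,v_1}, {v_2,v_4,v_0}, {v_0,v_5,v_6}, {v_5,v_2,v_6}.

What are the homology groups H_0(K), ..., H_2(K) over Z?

Take the total order v_0 < v_1 < v_2 < v_3 < v_4 < v_5 < v_6 on the vertex set. Then K (dimension 2) consists of the simplices:

  0-simplices (7): [v_0], [v_1], [v_2], [v_3], [v_4], [v_5], [v_6]
  1-simplices (18): (18 of them)
  2-simplices (12): (12 of them)

so the chain groups are C_0 ≅ Z^7, C_1 ≅ Z^18, C_2 ≅ Z^12.

∂_1: C_1 → C_0 sends each edge [p,q] (with p < q) to q − p. For instance
  ∂[v_5,v_6] = [v_6] − [v_5].
The resulting 7×18 matrix has rank 6, and its Smith normal form has invariant factors (1,1,1,1,1,1).

∂_2: C_2 → C_1 sends each 2-simplex [p,q,r] to [q,r] − [p,r] + [p,q]. For instance
  ∂[v_0,v_1,v_2] = [v_1,v_2] − [v_0,v_2] + [v_0,v_1],
  ∂[v_1,v_4,v_5] = [v_4,v_5] − [v_1,v_5] + [v_1,v_4].
As a 18×12 matrix over Z this has rank 12, with invariant factors (1,1,1,1,1,1,1,1,1,1,1,2).

From H_k ≅ ker(∂_k) / im(∂_{k+1}) we obtain:

  H_0: rank C_0 − rank ∂_1 = 7 − 6 = 1, and the invariant factors of ∂_1 are all 1, so H_0 = Z.
  H_1: rank ker ∂_1 − rank ∂_2 = (18 − 6) − 12 = 0, and ∂_2 has invariant factor 2 > 1, so H_1 = Z/2.
  H_2: rank ker ∂_2 − rank ∂_3 = (12 − 12) − 0 = 0, and there is no ∂_3, so H_2 = 0.

As a check, the Euler characteristic is 7 − 18 + 12 = 1, which agrees with 1 − 0 + 0 = 1.
(K is a triangulation of the real projective plane RP^2.)

H_0 ≅ Z,  H_1 ≅ Z/2,  H_2 = 0.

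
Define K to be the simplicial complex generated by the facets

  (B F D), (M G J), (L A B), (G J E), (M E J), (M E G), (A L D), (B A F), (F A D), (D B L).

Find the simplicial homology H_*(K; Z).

H_0 = Z^2,  H_1 = 0,  H_2 = Z^2.

Take the total order A < B < D < E < F < G < J < L < M on the vertex set. Then K (dimension 2) consists of the simplices:

  0-simplices (9): A, B, D, E, F, G, J, L, M
  1-simplices (15): AB, AD, AF, AL, BD, BF, BL, DF, DL, EG, EJ, EM, GJ, GM, JM
  2-simplices (10): ABF, ABL, ADF, ADL, BDF, BDL, EGJ, EGM, EJM, GJM

so the chain groups are C_0 ≅ Z^9, C_1 ≅ Z^15, C_2 ≅ Z^10.

The boundary map ∂_1: C_1 → C_0 sends each edge [p,q] (with p < q) to q − p. For instance
  ∂DF = F − D.
This gives a 9×15 integer matrix of rank 7; reducing to Smith normal form yields diagonal entries (1,1,1,1,1,1,1).

Boundary ∂_2: C_2 → C_1 sends each 2-simplex [p,q,r] to [q,r] − [p,r] + [p,q]. For instance
  ∂GJM = JM − GM + GJ,
  ∂EJM = JM − EM + EJ.
The 15×10 boundary matrix has rank 8 and Smith normal form diag(1,1,1,1,1,1,1,1).

From H_k ≅ ker(∂_k) / im(∂_{k+1}) we obtain:

  H_0: rank C_0 − rank ∂_1 = 9 − 7 = 2, and the invariant factors of ∂_1 are all 1, so H_0 ≅ Z^2.
  H_1: rank ker ∂_1 − rank ∂_2 = (15 − 7) − 8 = 0, and the invariant factors of ∂_2 are all 1, so H_1 ≅ 0.
  H_2: rank ker ∂_2 − rank ∂_3 = (10 − 8) − 0 = 2, and there is no ∂_3, so H_2 ≅ Z^2.

As a check, the Euler characteristic is 9 − 15 + 10 = 4, which agrees with 2 − 0 + 2 = 4.
(K is a triangulation of the disjoint union of the 2-sphere S^2 and the 2-sphere S^2.)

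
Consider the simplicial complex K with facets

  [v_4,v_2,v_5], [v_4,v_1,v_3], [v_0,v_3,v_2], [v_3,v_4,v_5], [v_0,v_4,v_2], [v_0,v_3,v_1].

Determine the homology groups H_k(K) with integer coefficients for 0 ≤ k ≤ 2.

We work with the vertex ordering v_0 < v_1 < v_2 < v_3 < v_4 < v_5. The simplices of K, each written with vertices in increasing order, are:

  0-simplices (6): [v_0], [v_1], [v_2], [v_3], [v_4], [v_5]
  1-simplices (12): [v_0,v_1], [v_0,v_2], [v_0,v_3], [v_0,v_4], [v_1,v_3], [v_1,v_4], [v_2,v_3], [v_2,v_4], [v_2,v_5], [v_3,v_4], [v_3,v_5], [v_4,v_5]
  2-simplices (6): [v_0,v_1,v_3], [v_0,v_2,v_3], [v_0,v_2,v_4], [v_1,v_3,v_4], [v_2,v_4,v_5], [v_3,v_4,v_5]

Hence C_0 ≅ Z^6, C_1 ≅ Z^12, C_2 ≅ Z^6.

Boundary ∂_1: C_1 → C_0 maps an edge to its endpoints' difference, ∂[p,q] = q − p.
This gives a 6×12 integer matrix of rank 5; reducing to Smith normal form yields diagonal entries (1,1,1,1,1).

The boundary map ∂_2: C_2 → C_1 maps a triangle to the signed sum of its edges. For instance
  ∂[v_2,v_4,v_5] = [v_4,v_5] − [v_2,v_5] + [v_2,v_4],
  ∂[v_3,v_4,v_5] = [v_4,v_5] − [v_3,v_5] + [v_3,v_4].
The resulting 12×6 matrix has rank 6, and its Smith normal form has invariant factors (1,1,1,1,1,1).

Reading off H_k = ker ∂_k / im ∂_{k+1}:

  H_0: rank C_0 − rank ∂_1 = 6 − 5 = 1, and the invariant factors of ∂_1 are all 1, so H_0 ≅ Z.
  H_1: rank ker ∂_1 − rank ∂_2 = (12 − 5) − 6 = 1, and the invariant factors of ∂_2 are all 1, so H_1 ≅ Z.
  H_2: rank ker ∂_2 − rank ∂_3 = (6 − 6) − 0 = 0, and there is no ∂_3, so H_2 ≅ 0.

H_0 ≅ Z,  H_1 ≅ Z,  H_2 = 0.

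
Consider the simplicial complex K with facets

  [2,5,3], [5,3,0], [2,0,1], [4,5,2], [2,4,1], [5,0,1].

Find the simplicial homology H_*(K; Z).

H_0 ≅ Z,  H_1 ≅ Z,  H_2 = 0.

K has 6 vertices, 12 edges, 6 triangles.
rank ∂_0 = 0, rank ∂_1 = 5 ⇒ b_0 = 6 − 0 − 5 = 1; all invariant factors of ∂_1 are 1 so no torsion. So H_0 = Z.
rank ∂_1 = 5, rank ∂_2 = 6 ⇒ b_1 = 12 − 5 − 6 = 1; all invariant factors of ∂_2 are 1 so no torsion. So H_1 = Z.
rank ∂_2 = 6, rank ∂_3 = 0 ⇒ b_2 = 6 − 6 − 0 = 0. So H_2 = 0.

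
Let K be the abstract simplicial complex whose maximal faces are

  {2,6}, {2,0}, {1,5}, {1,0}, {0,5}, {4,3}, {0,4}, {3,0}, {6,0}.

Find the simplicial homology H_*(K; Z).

H_0 = Z,  H_1 = Z^3.

We work with the vertex ordering 0 < 1 < 2 < 3 < 4 < 5 < 6. The simplices of K, each written with vertices in increasing order, are:

  0-simplices (7): [0], [1], [2], [3], [4], [5], [6]
  1-simplices (9): [0,1], [0,2], [0,3], [0,4], [0,5], [0,6], [1,5], [2,6], [3,4]

Hence C_0 ≅ Z^7, C_1 ≅ Z^9.

Boundary ∂_1: C_1 → C_0 is given by ∂[p,q] = [q] − [p]. For instance
  ∂[0,4] = [4] − [0].
This gives a 7×9 integer matrix of rank 6; reducing to Smith normal form yields diagonal entries (1,1,1,1,1,1).

Now H_k = ker ∂_k / im ∂_{k+1}, so:

  H_0: rank C_0 − rank ∂_1 = 7 − 6 = 1, and the invariant factors of ∂_1 are all 1, so H_0 ≅ Z.
  H_1: rank ker ∂_1 − rank ∂_2 = (9 − 6) − 0 = 3, and there is no ∂_2, so H_1 ≅ Z^3.

(K is a triangulation of a wedge of 3 circles.)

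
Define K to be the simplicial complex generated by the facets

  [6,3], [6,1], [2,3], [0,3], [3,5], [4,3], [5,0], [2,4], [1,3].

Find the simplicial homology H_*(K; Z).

H_0 = Z,  H_1 = Z^3.

Order the vertices as 0 < 1 < 2 < 3 < 4 < 5 < 6. Listing each simplex with vertices in this order, K has dimension 1 with simplices:

  0-simplices (7): [0], [1], [2], [3], [4], [5], [6]
  1-simplices (9): [0,3], [0,5], [1,3], [1,6], [2,3], [2,4], [3,4], [3,5], [3,6]

Hence C_0 ≅ Z^7, C_1 ≅ Z^9.

∂_1: C_1 → C_0 is given by ∂[p,q] = [q] − [p]. For instance
  ∂[3,6] = [6] − [3].
The resulting 7×9 matrix has rank 6, and its Smith normal form has invariant factors (1,1,1,1,1,1).

Now H_k = ker ∂_k / im ∂_{k+1}, so:

  H_0: rank C_0 − rank ∂_1 = 7 − 6 = 1, and the invariant factors of ∂_1 are all 1, so H_0 ≅ Z.
  H_1: rank ker ∂_1 − rank ∂_2 = (9 − 6) − 0 = 3, and there is no ∂_2, so H_1 ≅ Z^3.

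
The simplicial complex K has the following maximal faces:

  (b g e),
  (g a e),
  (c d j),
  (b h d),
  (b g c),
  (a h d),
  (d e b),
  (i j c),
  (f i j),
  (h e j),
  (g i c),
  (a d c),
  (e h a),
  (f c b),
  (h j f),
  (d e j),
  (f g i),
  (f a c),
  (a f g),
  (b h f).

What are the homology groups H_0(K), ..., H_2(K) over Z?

K has 10 vertices, 30 edges, 20 triangles.
rank ∂_0 = 0, rank ∂_1 = 9 ⇒ b_0 = 10 − 0 − 9 = 1; all invariant factors of ∂_1 are 1 so no torsion. So H_0 = Z.
rank ∂_1 = 9, rank ∂_2 = 20 ⇒ b_1 = 30 − 9 − 20 = 1; ∂_2 has invariant factor(s) [2] giving torsion. So H_1 = Z ⊕ Z/2.
rank ∂_2 = 20, rank ∂_3 = 0 ⇒ b_2 = 20 − 20 − 0 = 0. So H_2 = 0.

H_0 ≅ Z,  H_1 ≅ Z ⊕ Z/2,  H_2 = 0.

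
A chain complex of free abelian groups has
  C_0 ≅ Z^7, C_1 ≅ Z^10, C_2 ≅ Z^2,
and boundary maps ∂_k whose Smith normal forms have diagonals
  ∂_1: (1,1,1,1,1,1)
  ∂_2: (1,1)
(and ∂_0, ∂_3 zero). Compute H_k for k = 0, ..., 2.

H_0: b_0 = 7 − 0 − 6 = 1; torsion from ∂_1 factors > 1: none. So H_0 ≅ Z.
H_1: b_1 = 10 − 6 − 2 = 2; torsion from ∂_2 factors > 1: none. So H_1 ≅ Z^2.
H_2: b_2 = 2 − 2 − 0 = 0; torsion from ∂_3 factors > 1: none. So H_2 ≅ 0.

H_0 ≅ Z,  H_1 ≅ Z^2,  H_2 = 0.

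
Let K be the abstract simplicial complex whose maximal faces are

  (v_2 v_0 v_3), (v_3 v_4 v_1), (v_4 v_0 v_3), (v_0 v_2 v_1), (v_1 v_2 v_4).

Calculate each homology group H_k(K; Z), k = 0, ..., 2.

We work with the vertex ordering v_0 < v_1 < v_2 < v_3 < v_4. The simplices of K, each written with vertices in increasing order, are:

  0-simplices (5): [v_0], [v_1], [v_2], [v_3], [v_4]
  1-simplices (10): [v_0,v_1], [v_0,v_2], [v_0,v_3], [v_0,v_4], [v_1,v_2], [v_1,v_3], [v_1,v_4], [v_2,v_3], [v_2,v_4], [v_3,v_4]
  2-simplices (5): [v_0,v_1,v_2], [v_0,v_2,v_3], [v_0,v_3,v_4], [v_1,v_2,v_4], [v_1,v_3,v_4]

giving chain groups C_0 ≅ Z^5, C_1 ≅ Z^10, C_2 ≅ Z^5.

Boundary ∂_1: C_1 → C_0 is given by ∂[p,q] = [q] − [p].
The 5×10 boundary matrix has rank 4 and Smith normal form diag(1,1,1,1).

∂_2: C_2 → C_1 maps a triangle to the signed sum of its edges. For instance
  ∂[v_0,v_2,v_3] = [v_2,v_3] − [v_0,v_3] + [v_0,v_2],
  ∂[v_0,v_1,v_2] = [v_1,v_2] − [v_0,v_2] + [v_0,v_1].
This gives a 10×5 integer matrix of rank 5; reducing to Smith normal form yields diagonal entries (1,1,1,1,1).

From H_k ≅ ker(∂_k) / im(∂_{k+1}) we obtain:

  H_0: rank C_0 − rank ∂_1 = 5 − 4 = 1, and the invariant factors of ∂_1 are all 1, so H_0 ≅ Z.
  H_1: rank ker ∂_1 − rank ∂_2 = (10 − 4) − 5 = 1, and the invariant factors of ∂_2 are all 1, so H_1 ≅ Z.
  H_2: rank ker ∂_2 − rank ∂_3 = (5 − 5) − 0 = 0, and there is no ∂_3, so H_2 ≅ 0.

As a check, the Euler characteristic is 5 − 10 + 5 = 0, which agrees with 1 − 1 + 0 = 0.

H_0 = Z,  H_1 = Z,  H_2 = 0.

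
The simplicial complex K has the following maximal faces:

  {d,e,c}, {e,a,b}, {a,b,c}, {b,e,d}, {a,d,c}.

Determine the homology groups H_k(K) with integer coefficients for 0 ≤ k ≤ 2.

Order the vertices as a < b < c < d < e. Listing each simplex with vertices in this order, K has dimension 2 with simplices:

  0-simplices (5): a, b, c, d, e
  1-simplices (10): ab, ac, ad, ae, bc, bd, be, cd, ce, de
  2-simplices (5): abc, abe, acd, bde, cde

so the chain groups are C_0 ≅ Z^5, C_1 ≅ Z^10, C_2 ≅ Z^5.

∂_1: C_1 → C_0 is given by ∂[p,q] = [q] − [p]. For instance
  ∂de = e − d.
As a 5×10 matrix over Z this has rank 4, with invariant factors (1,1,1,1).

∂_2: C_2 → C_1 acts by ∂[p,q,r] = [q,r] − [p,r] + [p,q]. For instance
  ∂abe = be − ae + ab,
  ∂acd = cd − ad + ac.
This gives a 10×5 integer matrix of rank 5; reducing to Smith normal form yields diagonal entries (1,1,1,1,1).

Computing H_k = (kernel of ∂_k) / (image of ∂_{k+1}):

  H_0: rank C_0 − rank ∂_1 = 5 − 4 = 1, and the invariant factors of ∂_1 are all 1, so H_0 = Z.
  H_1: rank ker ∂_1 − rank ∂_2 = (10 − 4) − 5 = 1, and the invariant factors of ∂_2 are all 1, so H_1 = Z.
  H_2: rank ker ∂_2 − rank ∂_3 = (5 − 5) − 0 = 0, and there is no ∂_3, so H_2 = 0.

As a check, the Euler characteristic is 5 − 10 + 5 = 0, which agrees with 1 − 1 + 0 = 0.

H_0 = Z,  H_1 = Z,  H_2 = 0.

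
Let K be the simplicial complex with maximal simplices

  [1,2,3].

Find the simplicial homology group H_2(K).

Take the total order 1 < 2 < 3 on the vertex set. Then K (dimension 2) consists of the simplices:

  0-simplices (3): [1], [2], [3]
  1-simplices (3): [1,2], [1,3], [2,3]
  2-simplices (1): [1,2,3]

giving chain groups C_0 ≅ Z^3, C_1 ≅ Z^3, C_2 ≅ Z^1.

The boundary map ∂_1: C_1 → C_0 sends each edge [p,q] (with p < q) to q − p.
As a 3×3 matrix over Z this has rank 2, with invariant factors (1,1).

Boundary ∂_2: C_2 → C_1 maps a triangle to the signed sum of its edges. For instance
  ∂[1,2,3] = [2,3] − [1,3] + [1,2].
As a 3×1 matrix over Z this has rank 1, with invariant factors (1).

Reading off H_k = ker ∂_k / im ∂_{k+1}:

  H_2: rank ker ∂_2 − rank ∂_3 = (1 − 1) − 0 = 0, and there is no ∂_3, so H_2 = 0.

H_2 ≅ 0.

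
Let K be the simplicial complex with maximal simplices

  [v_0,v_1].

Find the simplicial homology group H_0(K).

K has 2 vertices, 1 edge.
rank ∂_0 = 0, rank ∂_1 = 1 ⇒ b_0 = 2 − 0 − 1 = 1; all invariant factors of ∂_1 are 1 so no torsion. So H_0 = Z.

H_0 ≅ Z.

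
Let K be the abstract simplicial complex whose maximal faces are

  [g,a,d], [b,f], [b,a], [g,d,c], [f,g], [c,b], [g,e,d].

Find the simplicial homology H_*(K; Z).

H_0 ≅ Z,  H_1 ≅ Z^2,  H_2 = 0.

We work with the vertex ordering a < b < c < d < e < f < g. The simplices of K, each written with vertices in increasing order, are:

  0-simplices (7): a, b, c, d, e, f, g
  1-simplices (11): ab, ad, ag, bc, bf, cd, cg, de, dg, eg, fg
  2-simplices (3): adg, cdg, deg

Hence C_0 ≅ Z^7, C_1 ≅ Z^11, C_2 ≅ Z^3.

∂_1: C_1 → C_0 is given by ∂[p,q] = [q] − [p].
The resulting 7×11 matrix has rank 6, and its Smith normal form has invariant factors (1,1,1,1,1,1).

∂_2: C_2 → C_1 sends each 2-simplex [p,q,r] to [q,r] − [p,r] + [p,q]. For instance
  ∂deg = eg − dg + de,
  ∂adg = dg − ag + ad.
The resulting 11×3 matrix has rank 3, and its Smith normal form has invariant factors (1,1,1).

Now H_k = ker ∂_k / im ∂_{k+1}, so:

  H_0: rank C_0 − rank ∂_1 = 7 − 6 = 1, and the invariant factors of ∂_1 are all 1, so H_0 = Z.
  H_1: rank ker ∂_1 − rank ∂_2 = (11 − 6) − 3 = 2, and the invariant factors of ∂_2 are all 1, so H_1 = Z^2.
  H_2: rank ker ∂_2 − rank ∂_3 = (3 − 3) − 0 = 0, and there is no ∂_3, so H_2 = 0.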